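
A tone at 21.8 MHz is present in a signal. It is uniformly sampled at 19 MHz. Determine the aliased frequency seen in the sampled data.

2.8 MHz

21.8 MHz mod fs = 2.8 MHz.
2.8 MHz ≤ fs/2 = 9.5 MHz, appears at 2.8 MHz.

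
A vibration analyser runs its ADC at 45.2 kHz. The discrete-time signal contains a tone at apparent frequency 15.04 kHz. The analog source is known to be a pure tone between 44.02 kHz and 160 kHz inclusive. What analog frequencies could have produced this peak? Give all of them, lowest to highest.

Frequencies that alias to 15.04 kHz are k·fs ± 15.04 kHz for integer k ≥ 0.
k=0: 15.04 kHz.
k=1: 30.16 kHz, 60.24 kHz.
k=2: 75.36 kHz, 105.44 kHz.
k=3: 120.56 kHz, 150.64 kHz.
k=4: 165.76 kHz, 195.84 kHz.
Within [44.02 kHz, 160 kHz]: 60.24 kHz, 75.36 kHz, 105.44 kHz, 120.56 kHz, 150.64 kHz.

60.24 kHz, 75.36 kHz, 105.44 kHz, 120.56 kHz, 150.64 kHz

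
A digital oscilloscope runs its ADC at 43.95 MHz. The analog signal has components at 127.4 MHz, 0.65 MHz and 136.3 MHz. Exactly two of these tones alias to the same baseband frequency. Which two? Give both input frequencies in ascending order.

127.4 MHz, 136.3 MHz

fs/2 = 21.975 MHz.
127.4 MHz mod fs = 39.5 MHz.
39.5 MHz > fs/2 = 21.975 MHz, folds to fs − 39.5 MHz = 4.45 MHz.
0.65 MHz ≤ fs/2 = 21.975 MHz, passes unchanged.
136.3 MHz mod fs = 4.45 MHz.
4.45 MHz ≤ fs/2 = 21.975 MHz, appears at 4.45 MHz.
127.4 MHz and 136.3 MHz both map to 4.45 MHz.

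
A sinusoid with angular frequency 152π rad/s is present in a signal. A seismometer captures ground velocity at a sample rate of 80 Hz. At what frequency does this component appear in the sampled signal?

4 Hz

ω = 152π rad/s → f = ω/(2π) = 76 Hz.
76 Hz > fs/2 = 40 Hz, folds to fs − 76 Hz = 4 Hz.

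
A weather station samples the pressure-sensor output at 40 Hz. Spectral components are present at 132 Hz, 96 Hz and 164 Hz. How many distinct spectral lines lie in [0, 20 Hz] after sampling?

3

fs/2 = 20 Hz.
132 Hz mod fs = 12 Hz.
12 Hz ≤ fs/2 = 20 Hz, appears at 12 Hz.
96 Hz mod fs = 16 Hz.
16 Hz ≤ fs/2 = 20 Hz, appears at 16 Hz.
164 Hz mod fs = 4 Hz.
4 Hz ≤ fs/2 = 20 Hz, appears at 4 Hz.
Distinct values: {4 Hz, 12 Hz, 16 Hz} → 3.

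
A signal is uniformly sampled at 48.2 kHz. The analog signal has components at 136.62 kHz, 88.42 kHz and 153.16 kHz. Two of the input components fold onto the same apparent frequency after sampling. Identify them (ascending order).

fs/2 = 24.1 kHz.
136.62 kHz mod fs = 40.22 kHz.
40.22 kHz > fs/2 = 24.1 kHz, folds to fs − 40.22 kHz = 7.98 kHz.
88.42 kHz mod fs = 40.22 kHz.
40.22 kHz > fs/2 = 24.1 kHz, folds to fs − 40.22 kHz = 7.98 kHz.
153.16 kHz mod fs = 8.56 kHz.
8.56 kHz ≤ fs/2 = 24.1 kHz, appears at 8.56 kHz.
88.42 kHz and 136.62 kHz both map to 7.98 kHz.

88.42 kHz, 136.62 kHz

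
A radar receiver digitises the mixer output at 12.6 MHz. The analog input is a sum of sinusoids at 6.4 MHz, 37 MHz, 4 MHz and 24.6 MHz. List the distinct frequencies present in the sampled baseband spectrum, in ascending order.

fs/2 = 6.3 MHz.
6.4 MHz > fs/2 = 6.3 MHz, folds to fs − 6.4 MHz = 6.2 MHz.
37 MHz mod fs = 11.8 MHz.
11.8 MHz > fs/2 = 6.3 MHz, folds to fs − 11.8 MHz = 0.8 MHz.
4 MHz ≤ fs/2 = 6.3 MHz, passes unchanged.
24.6 MHz mod fs = 12 MHz.
12 MHz > fs/2 = 6.3 MHz, folds to fs − 12 MHz = 0.6 MHz.
Distinct values: {0.6 MHz, 0.8 MHz, 4 MHz, 6.2 MHz}.

0.6 MHz, 0.8 MHz, 4 MHz, 6.2 MHz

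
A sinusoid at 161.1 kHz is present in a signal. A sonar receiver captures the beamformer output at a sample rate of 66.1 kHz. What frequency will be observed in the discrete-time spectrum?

28.9 kHz

161.1 kHz mod fs = 28.9 kHz.
28.9 kHz ≤ fs/2 = 33.05 kHz, appears at 28.9 kHz.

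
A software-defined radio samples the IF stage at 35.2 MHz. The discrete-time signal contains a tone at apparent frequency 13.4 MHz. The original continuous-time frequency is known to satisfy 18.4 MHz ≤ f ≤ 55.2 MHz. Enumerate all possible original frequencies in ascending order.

21.8 MHz, 48.6 MHz

Frequencies that alias to 13.4 MHz are k·fs ± 13.4 MHz for integer k ≥ 0.
k=0: 13.4 MHz.
k=1: 21.8 MHz, 48.6 MHz.
k=2: 57 MHz, 83.8 MHz.
Within [18.4 MHz, 55.2 MHz]: 21.8 MHz, 48.6 MHz.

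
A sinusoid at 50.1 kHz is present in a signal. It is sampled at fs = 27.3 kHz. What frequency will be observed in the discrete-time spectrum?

4.5 kHz

50.1 kHz mod fs = 22.8 kHz.
22.8 kHz > fs/2 = 13.65 kHz, folds to fs − 22.8 kHz = 4.5 kHz.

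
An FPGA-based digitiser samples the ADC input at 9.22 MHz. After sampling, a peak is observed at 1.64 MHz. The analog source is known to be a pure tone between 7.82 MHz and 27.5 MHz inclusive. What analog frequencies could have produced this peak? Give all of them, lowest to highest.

10.86 MHz, 16.8 MHz, 20.08 MHz, 26.02 MHz

Frequencies that alias to 1.64 MHz are k·fs ± 1.64 MHz for integer k ≥ 0.
k=0: 1.64 MHz.
k=1: 7.58 MHz, 10.86 MHz.
k=2: 16.8 MHz, 20.08 MHz.
k=3: 26.02 MHz, 29.3 MHz.
k=4: 35.24 MHz, 38.52 MHz.
Within [7.82 MHz, 27.5 MHz]: 10.86 MHz, 16.8 MHz, 20.08 MHz, 26.02 MHz.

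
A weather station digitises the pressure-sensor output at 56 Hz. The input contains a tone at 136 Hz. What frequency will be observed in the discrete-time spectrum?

24 Hz

136 Hz mod fs = 24 Hz.
24 Hz ≤ fs/2 = 28 Hz, appears at 24 Hz.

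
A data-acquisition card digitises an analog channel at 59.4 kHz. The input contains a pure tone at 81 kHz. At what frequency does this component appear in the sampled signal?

81 kHz mod fs = 21.6 kHz.
21.6 kHz ≤ fs/2 = 29.7 kHz, appears at 21.6 kHz.

21.6 kHz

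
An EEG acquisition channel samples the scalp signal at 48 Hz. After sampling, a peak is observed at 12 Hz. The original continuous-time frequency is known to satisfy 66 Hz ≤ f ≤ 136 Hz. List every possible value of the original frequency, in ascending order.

84 Hz, 108 Hz, 132 Hz

Frequencies that alias to 12 Hz are k·fs ± 12 Hz for integer k ≥ 0.
k=0: 12 Hz.
k=1: 36 Hz, 60 Hz.
k=2: 84 Hz, 108 Hz.
k=3: 132 Hz, 156 Hz.
k=4: 180 Hz, 204 Hz.
Within [66 Hz, 136 Hz]: 84 Hz, 108 Hz, 132 Hz.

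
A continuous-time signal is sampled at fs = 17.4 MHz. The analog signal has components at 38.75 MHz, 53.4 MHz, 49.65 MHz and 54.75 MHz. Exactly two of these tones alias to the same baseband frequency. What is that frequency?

fs/2 = 8.7 MHz.
38.75 MHz mod fs = 3.95 MHz.
3.95 MHz ≤ fs/2 = 8.7 MHz, appears at 3.95 MHz.
53.4 MHz mod fs = 1.2 MHz.
1.2 MHz ≤ fs/2 = 8.7 MHz, appears at 1.2 MHz.
49.65 MHz mod fs = 14.85 MHz.
14.85 MHz > fs/2 = 8.7 MHz, folds to fs − 14.85 MHz = 2.55 MHz.
54.75 MHz mod fs = 2.55 MHz.
2.55 MHz ≤ fs/2 = 8.7 MHz, appears at 2.55 MHz.
49.65 MHz and 54.75 MHz both map to 2.55 MHz.

2.55 MHz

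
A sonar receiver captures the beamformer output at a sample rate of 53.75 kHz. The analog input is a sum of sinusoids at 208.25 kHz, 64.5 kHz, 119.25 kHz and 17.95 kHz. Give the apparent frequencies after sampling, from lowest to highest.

fs/2 = 26.875 kHz.
208.25 kHz mod fs = 47 kHz.
47 kHz > fs/2 = 26.875 kHz, folds to fs − 47 kHz = 6.75 kHz.
64.5 kHz mod fs = 10.75 kHz.
10.75 kHz ≤ fs/2 = 26.875 kHz, appears at 10.75 kHz.
119.25 kHz mod fs = 11.75 kHz.
11.75 kHz ≤ fs/2 = 26.875 kHz, appears at 11.75 kHz.
17.95 kHz ≤ fs/2 = 26.875 kHz, passes unchanged.
Distinct values: {6.75 kHz, 10.75 kHz, 11.75 kHz, 17.95 kHz}.

6.75 kHz, 10.75 kHz, 11.75 kHz, 17.95 kHz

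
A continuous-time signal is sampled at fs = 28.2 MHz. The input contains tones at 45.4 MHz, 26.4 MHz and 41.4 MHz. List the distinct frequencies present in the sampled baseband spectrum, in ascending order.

fs/2 = 14.1 MHz.
45.4 MHz mod fs = 17.2 MHz.
17.2 MHz > fs/2 = 14.1 MHz, folds to fs − 17.2 MHz = 11 MHz.
26.4 MHz > fs/2 = 14.1 MHz, folds to fs − 26.4 MHz = 1.8 MHz.
41.4 MHz mod fs = 13.2 MHz.
13.2 MHz ≤ fs/2 = 14.1 MHz, appears at 13.2 MHz.
Distinct values: {1.8 MHz, 11 MHz, 13.2 MHz}.

1.8 MHz, 11 MHz, 13.2 MHz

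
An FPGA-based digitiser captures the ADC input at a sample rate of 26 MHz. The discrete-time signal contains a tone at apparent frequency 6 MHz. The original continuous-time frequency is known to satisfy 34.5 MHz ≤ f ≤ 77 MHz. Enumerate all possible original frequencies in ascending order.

Frequencies that alias to 6 MHz are k·fs ± 6 MHz for integer k ≥ 0.
k=0: 6 MHz.
k=1: 20 MHz, 32 MHz.
k=2: 46 MHz, 58 MHz.
k=3: 72 MHz, 84 MHz.
k=4: 98 MHz, 110 MHz.
Within [34.5 MHz, 77 MHz]: 46 MHz, 58 MHz, 72 MHz.

46 MHz, 58 MHz, 72 MHz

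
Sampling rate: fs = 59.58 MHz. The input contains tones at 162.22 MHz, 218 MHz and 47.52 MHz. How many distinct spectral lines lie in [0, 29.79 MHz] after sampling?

fs/2 = 29.79 MHz.
162.22 MHz mod fs = 43.06 MHz.
43.06 MHz > fs/2 = 29.79 MHz, folds to fs − 43.06 MHz = 16.52 MHz.
218 MHz mod fs = 39.26 MHz.
39.26 MHz > fs/2 = 29.79 MHz, folds to fs − 39.26 MHz = 20.32 MHz.
47.52 MHz > fs/2 = 29.79 MHz, folds to fs − 47.52 MHz = 12.06 MHz.
Distinct values: {12.06 MHz, 16.52 MHz, 20.32 MHz} → 3.

3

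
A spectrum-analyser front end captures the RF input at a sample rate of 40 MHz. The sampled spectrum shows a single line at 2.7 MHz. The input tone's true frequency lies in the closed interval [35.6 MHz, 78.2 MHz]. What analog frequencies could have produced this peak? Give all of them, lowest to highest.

Frequencies that alias to 2.7 MHz are k·fs ± 2.7 MHz for integer k ≥ 0.
k=0: 2.7 MHz.
k=1: 37.3 MHz, 42.7 MHz.
k=2: 77.3 MHz, 82.7 MHz.
k=3: 117.3 MHz, 122.7 MHz.
Within [35.6 MHz, 78.2 MHz]: 37.3 MHz, 42.7 MHz, 77.3 MHz.

37.3 MHz, 42.7 MHz, 77.3 MHz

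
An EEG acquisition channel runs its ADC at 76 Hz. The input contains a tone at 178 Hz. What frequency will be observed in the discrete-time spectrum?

178 Hz mod fs = 26 Hz.
26 Hz ≤ fs/2 = 38 Hz, appears at 26 Hz.

26 Hz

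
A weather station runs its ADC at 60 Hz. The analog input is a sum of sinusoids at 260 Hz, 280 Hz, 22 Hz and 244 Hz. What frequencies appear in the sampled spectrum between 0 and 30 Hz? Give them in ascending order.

fs/2 = 30 Hz.
260 Hz mod fs = 20 Hz.
20 Hz ≤ fs/2 = 30 Hz, appears at 20 Hz.
280 Hz mod fs = 40 Hz.
40 Hz > fs/2 = 30 Hz, folds to fs − 40 Hz = 20 Hz.
22 Hz ≤ fs/2 = 30 Hz, passes unchanged.
244 Hz mod fs = 4 Hz.
4 Hz ≤ fs/2 = 30 Hz, appears at 4 Hz.
Distinct values: {4 Hz, 20 Hz, 22 Hz}.

4 Hz, 20 Hz, 22 Hz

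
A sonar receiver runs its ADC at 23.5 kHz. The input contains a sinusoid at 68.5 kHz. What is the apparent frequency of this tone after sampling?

2 kHz

68.5 kHz mod fs = 21.5 kHz.
21.5 kHz > fs/2 = 11.75 kHz, folds to fs − 21.5 kHz = 2 kHz.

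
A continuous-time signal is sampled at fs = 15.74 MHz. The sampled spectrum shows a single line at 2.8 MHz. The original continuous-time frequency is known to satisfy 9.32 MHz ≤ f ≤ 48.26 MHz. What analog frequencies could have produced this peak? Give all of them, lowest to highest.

12.94 MHz, 18.54 MHz, 28.68 MHz, 34.28 MHz, 44.42 MHz

Frequencies that alias to 2.8 MHz are k·fs ± 2.8 MHz for integer k ≥ 0.
k=0: 2.8 MHz.
k=1: 12.94 MHz, 18.54 MHz.
k=2: 28.68 MHz, 34.28 MHz.
k=3: 44.42 MHz, 50.02 MHz.
k=4: 60.16 MHz, 65.76 MHz.
Within [9.32 MHz, 48.26 MHz]: 12.94 MHz, 18.54 MHz, 28.68 MHz, 34.28 MHz, 44.42 MHz.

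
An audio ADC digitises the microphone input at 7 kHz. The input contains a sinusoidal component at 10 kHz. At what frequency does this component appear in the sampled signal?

10 kHz mod fs = 3 kHz.
3 kHz ≤ fs/2 = 3.5 kHz, appears at 3 kHz.

3 kHz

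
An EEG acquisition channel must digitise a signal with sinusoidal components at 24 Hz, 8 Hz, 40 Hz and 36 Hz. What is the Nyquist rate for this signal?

80 Hz

Highest-frequency component: 40 Hz.
Nyquist rate = 2 × 40 Hz = 80 Hz.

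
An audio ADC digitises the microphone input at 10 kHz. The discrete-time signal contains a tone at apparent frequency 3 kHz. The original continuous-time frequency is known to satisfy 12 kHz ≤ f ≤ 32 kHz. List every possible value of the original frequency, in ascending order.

13 kHz, 17 kHz, 23 kHz, 27 kHz

Frequencies that alias to 3 kHz are k·fs ± 3 kHz for integer k ≥ 0.
k=0: 3 kHz.
k=1: 7 kHz, 13 kHz.
k=2: 17 kHz, 23 kHz.
k=3: 27 kHz, 33 kHz.
k=4: 37 kHz, 43 kHz.
Within [12 kHz, 32 kHz]: 13 kHz, 17 kHz, 23 kHz, 27 kHz.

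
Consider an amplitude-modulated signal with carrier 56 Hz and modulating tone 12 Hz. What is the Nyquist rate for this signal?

AM sidebands sit at fc ± fm = 44 Hz and 68 Hz.
Highest-frequency component: 68 Hz.
Nyquist rate = 2 × 68 Hz = 136 Hz.

136 Hz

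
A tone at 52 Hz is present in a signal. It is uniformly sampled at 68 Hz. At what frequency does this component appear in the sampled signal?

52 Hz > fs/2 = 34 Hz, folds to fs − 52 Hz = 16 Hz.

16 Hz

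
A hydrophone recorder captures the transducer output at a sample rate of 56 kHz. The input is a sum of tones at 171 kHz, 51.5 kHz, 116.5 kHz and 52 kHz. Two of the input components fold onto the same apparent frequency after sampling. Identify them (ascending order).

fs/2 = 28 kHz.
171 kHz mod fs = 3 kHz.
3 kHz ≤ fs/2 = 28 kHz, appears at 3 kHz.
51.5 kHz > fs/2 = 28 kHz, folds to fs − 51.5 kHz = 4.5 kHz.
116.5 kHz mod fs = 4.5 kHz.
4.5 kHz ≤ fs/2 = 28 kHz, appears at 4.5 kHz.
52 kHz > fs/2 = 28 kHz, folds to fs − 52 kHz = 4 kHz.
51.5 kHz and 116.5 kHz both map to 4.5 kHz.

51.5 kHz, 116.5 kHz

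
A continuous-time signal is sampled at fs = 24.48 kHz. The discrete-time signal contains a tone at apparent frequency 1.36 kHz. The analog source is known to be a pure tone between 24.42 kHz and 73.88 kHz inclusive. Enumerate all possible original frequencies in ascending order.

25.84 kHz, 47.6 kHz, 50.32 kHz, 72.08 kHz

Frequencies that alias to 1.36 kHz are k·fs ± 1.36 kHz for integer k ≥ 0.
k=0: 1.36 kHz.
k=1: 23.12 kHz, 25.84 kHz.
k=2: 47.6 kHz, 50.32 kHz.
k=3: 72.08 kHz, 74.8 kHz.
k=4: 96.56 kHz, 99.28 kHz.
Within [24.42 kHz, 73.88 kHz]: 25.84 kHz, 47.6 kHz, 50.32 kHz, 72.08 kHz.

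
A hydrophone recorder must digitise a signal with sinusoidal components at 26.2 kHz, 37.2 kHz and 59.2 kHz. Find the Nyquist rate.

118.4 kHz

Highest-frequency component: 59.2 kHz.
Nyquist rate = 2 × 59.2 kHz = 118.4 kHz.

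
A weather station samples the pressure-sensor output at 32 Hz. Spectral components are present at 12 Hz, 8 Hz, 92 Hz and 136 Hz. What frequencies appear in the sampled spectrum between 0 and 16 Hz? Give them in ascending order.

4 Hz, 8 Hz, 12 Hz

fs/2 = 16 Hz.
12 Hz ≤ fs/2 = 16 Hz, passes unchanged.
8 Hz ≤ fs/2 = 16 Hz, passes unchanged.
92 Hz mod fs = 28 Hz.
28 Hz > fs/2 = 16 Hz, folds to fs − 28 Hz = 4 Hz.
136 Hz mod fs = 8 Hz.
8 Hz ≤ fs/2 = 16 Hz, appears at 8 Hz.
Distinct values: {4 Hz, 8 Hz, 12 Hz}.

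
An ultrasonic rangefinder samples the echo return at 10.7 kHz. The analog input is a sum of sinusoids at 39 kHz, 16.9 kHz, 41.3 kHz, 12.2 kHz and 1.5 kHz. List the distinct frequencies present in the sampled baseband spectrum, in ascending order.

1.5 kHz, 3.8 kHz, 4.5 kHz

fs/2 = 5.35 kHz.
39 kHz mod fs = 6.9 kHz.
6.9 kHz > fs/2 = 5.35 kHz, folds to fs − 6.9 kHz = 3.8 kHz.
16.9 kHz mod fs = 6.2 kHz.
6.2 kHz > fs/2 = 5.35 kHz, folds to fs − 6.2 kHz = 4.5 kHz.
41.3 kHz mod fs = 9.2 kHz.
9.2 kHz > fs/2 = 5.35 kHz, folds to fs − 9.2 kHz = 1.5 kHz.
12.2 kHz mod fs = 1.5 kHz.
1.5 kHz ≤ fs/2 = 5.35 kHz, appears at 1.5 kHz.
1.5 kHz ≤ fs/2 = 5.35 kHz, passes unchanged.
Distinct values: {1.5 kHz, 3.8 kHz, 4.5 kHz}.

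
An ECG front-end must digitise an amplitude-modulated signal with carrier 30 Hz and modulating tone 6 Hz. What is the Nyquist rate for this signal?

AM sidebands sit at fc ± fm = 24 Hz and 36 Hz.
Highest-frequency component: 36 Hz.
Nyquist rate = 2 × 36 Hz = 72 Hz.

72 Hz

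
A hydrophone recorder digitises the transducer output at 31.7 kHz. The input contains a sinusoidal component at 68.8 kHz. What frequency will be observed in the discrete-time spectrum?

5.4 kHz

68.8 kHz mod fs = 5.4 kHz.
5.4 kHz ≤ fs/2 = 15.85 kHz, appears at 5.4 kHz.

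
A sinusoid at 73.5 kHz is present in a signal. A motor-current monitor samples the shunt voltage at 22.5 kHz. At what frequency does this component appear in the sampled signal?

6 kHz

73.5 kHz mod fs = 6 kHz.
6 kHz ≤ fs/2 = 11.25 kHz, appears at 6 kHz.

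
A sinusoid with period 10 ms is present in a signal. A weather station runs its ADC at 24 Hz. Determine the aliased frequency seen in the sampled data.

4 Hz

T = 10 ms → f = 1/T = 100 Hz.
100 Hz mod fs = 4 Hz.
4 Hz ≤ fs/2 = 12 Hz, appears at 4 Hz.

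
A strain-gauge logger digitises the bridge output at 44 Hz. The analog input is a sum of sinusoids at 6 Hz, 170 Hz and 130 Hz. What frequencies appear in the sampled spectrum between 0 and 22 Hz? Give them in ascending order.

fs/2 = 22 Hz.
6 Hz ≤ fs/2 = 22 Hz, passes unchanged.
170 Hz mod fs = 38 Hz.
38 Hz > fs/2 = 22 Hz, folds to fs − 38 Hz = 6 Hz.
130 Hz mod fs = 42 Hz.
42 Hz > fs/2 = 22 Hz, folds to fs − 42 Hz = 2 Hz.
Distinct values: {2 Hz, 6 Hz}.

2 Hz, 6 Hz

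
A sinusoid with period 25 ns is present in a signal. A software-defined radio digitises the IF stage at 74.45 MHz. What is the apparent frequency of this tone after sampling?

T = 25 ns → f = 1/T = 40 MHz.
40 MHz > fs/2 = 37.225 MHz, folds to fs − 40 MHz = 34.45 MHz.

34.45 MHz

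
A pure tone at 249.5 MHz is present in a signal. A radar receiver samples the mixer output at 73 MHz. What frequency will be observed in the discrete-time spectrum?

249.5 MHz mod fs = 30.5 MHz.
30.5 MHz ≤ fs/2 = 36.5 MHz, appears at 30.5 MHz.

30.5 MHz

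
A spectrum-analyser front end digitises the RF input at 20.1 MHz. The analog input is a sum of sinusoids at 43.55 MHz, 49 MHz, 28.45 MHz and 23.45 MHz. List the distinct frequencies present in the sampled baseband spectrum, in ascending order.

3.35 MHz, 8.35 MHz, 8.8 MHz

fs/2 = 10.05 MHz.
43.55 MHz mod fs = 3.35 MHz.
3.35 MHz ≤ fs/2 = 10.05 MHz, appears at 3.35 MHz.
49 MHz mod fs = 8.8 MHz.
8.8 MHz ≤ fs/2 = 10.05 MHz, appears at 8.8 MHz.
28.45 MHz mod fs = 8.35 MHz.
8.35 MHz ≤ fs/2 = 10.05 MHz, appears at 8.35 MHz.
23.45 MHz mod fs = 3.35 MHz.
3.35 MHz ≤ fs/2 = 10.05 MHz, appears at 3.35 MHz.
Distinct values: {3.35 MHz, 8.35 MHz, 8.8 MHz}.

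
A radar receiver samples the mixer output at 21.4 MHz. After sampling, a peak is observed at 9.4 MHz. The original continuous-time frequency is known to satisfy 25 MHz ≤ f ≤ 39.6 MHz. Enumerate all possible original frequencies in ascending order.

30.8 MHz, 33.4 MHz

Frequencies that alias to 9.4 MHz are k·fs ± 9.4 MHz for integer k ≥ 0.
k=0: 9.4 MHz.
k=1: 12 MHz, 30.8 MHz.
k=2: 33.4 MHz, 52.2 MHz.
k=3: 54.8 MHz, 73.6 MHz.
Within [25 MHz, 39.6 MHz]: 30.8 MHz, 33.4 MHz.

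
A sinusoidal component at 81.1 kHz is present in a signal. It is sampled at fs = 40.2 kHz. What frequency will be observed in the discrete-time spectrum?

81.1 kHz mod fs = 0.7 kHz.
0.7 kHz ≤ fs/2 = 20.1 kHz, appears at 0.7 kHz.

0.7 kHz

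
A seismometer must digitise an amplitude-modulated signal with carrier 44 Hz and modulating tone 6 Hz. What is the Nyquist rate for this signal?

AM sidebands sit at fc ± fm = 38 Hz and 50 Hz.
Highest-frequency component: 50 Hz.
Nyquist rate = 2 × 50 Hz = 100 Hz.

100 Hz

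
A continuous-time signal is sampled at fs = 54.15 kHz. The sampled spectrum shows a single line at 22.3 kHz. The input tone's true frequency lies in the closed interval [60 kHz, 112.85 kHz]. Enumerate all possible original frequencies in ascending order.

76.45 kHz, 86 kHz

Frequencies that alias to 22.3 kHz are k·fs ± 22.3 kHz for integer k ≥ 0.
k=0: 22.3 kHz.
k=1: 31.85 kHz, 76.45 kHz.
k=2: 86 kHz, 130.6 kHz.
k=3: 140.15 kHz, 184.75 kHz.
Within [60 kHz, 112.85 kHz]: 76.45 kHz, 86 kHz.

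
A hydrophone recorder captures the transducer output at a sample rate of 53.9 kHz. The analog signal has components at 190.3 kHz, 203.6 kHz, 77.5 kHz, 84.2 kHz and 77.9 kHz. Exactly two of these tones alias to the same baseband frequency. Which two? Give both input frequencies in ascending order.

fs/2 = 26.95 kHz.
190.3 kHz mod fs = 28.6 kHz.
28.6 kHz > fs/2 = 26.95 kHz, folds to fs − 28.6 kHz = 25.3 kHz.
203.6 kHz mod fs = 41.9 kHz.
41.9 kHz > fs/2 = 26.95 kHz, folds to fs − 41.9 kHz = 12 kHz.
77.5 kHz mod fs = 23.6 kHz.
23.6 kHz ≤ fs/2 = 26.95 kHz, appears at 23.6 kHz.
84.2 kHz mod fs = 30.3 kHz.
30.3 kHz > fs/2 = 26.95 kHz, folds to fs − 30.3 kHz = 23.6 kHz.
77.9 kHz mod fs = 24 kHz.
24 kHz ≤ fs/2 = 26.95 kHz, appears at 24 kHz.
77.5 kHz and 84.2 kHz both map to 23.6 kHz.

77.5 kHz, 84.2 kHz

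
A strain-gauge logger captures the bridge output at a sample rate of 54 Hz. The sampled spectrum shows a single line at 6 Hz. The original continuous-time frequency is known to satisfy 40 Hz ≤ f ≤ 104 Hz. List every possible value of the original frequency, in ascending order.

48 Hz, 60 Hz, 102 Hz

Frequencies that alias to 6 Hz are k·fs ± 6 Hz for integer k ≥ 0.
k=0: 6 Hz.
k=1: 48 Hz, 60 Hz.
k=2: 102 Hz, 114 Hz.
k=3: 156 Hz, 168 Hz.
Within [40 Hz, 104 Hz]: 48 Hz, 60 Hz, 102 Hz.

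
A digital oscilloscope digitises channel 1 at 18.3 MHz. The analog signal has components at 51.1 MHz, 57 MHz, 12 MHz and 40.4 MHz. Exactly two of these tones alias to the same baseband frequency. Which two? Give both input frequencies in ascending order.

fs/2 = 9.15 MHz.
51.1 MHz mod fs = 14.5 MHz.
14.5 MHz > fs/2 = 9.15 MHz, folds to fs − 14.5 MHz = 3.8 MHz.
57 MHz mod fs = 2.1 MHz.
2.1 MHz ≤ fs/2 = 9.15 MHz, appears at 2.1 MHz.
12 MHz > fs/2 = 9.15 MHz, folds to fs − 12 MHz = 6.3 MHz.
40.4 MHz mod fs = 3.8 MHz.
3.8 MHz ≤ fs/2 = 9.15 MHz, appears at 3.8 MHz.
40.4 MHz and 51.1 MHz both map to 3.8 MHz.

40.4 MHz, 51.1 MHz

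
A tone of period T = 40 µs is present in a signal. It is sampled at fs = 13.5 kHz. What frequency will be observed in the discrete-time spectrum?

2 kHz

T = 40 µs → f = 1/T = 25 kHz.
25 kHz mod fs = 11.5 kHz.
11.5 kHz > fs/2 = 6.75 kHz, folds to fs − 11.5 kHz = 2 kHz.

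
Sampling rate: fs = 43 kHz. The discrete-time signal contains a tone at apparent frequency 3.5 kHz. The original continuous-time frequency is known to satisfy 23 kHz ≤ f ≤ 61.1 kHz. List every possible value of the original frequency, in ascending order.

39.5 kHz, 46.5 kHz

Frequencies that alias to 3.5 kHz are k·fs ± 3.5 kHz for integer k ≥ 0.
k=0: 3.5 kHz.
k=1: 39.5 kHz, 46.5 kHz.
k=2: 82.5 kHz, 89.5 kHz.
Within [23 kHz, 61.1 kHz]: 39.5 kHz, 46.5 kHz.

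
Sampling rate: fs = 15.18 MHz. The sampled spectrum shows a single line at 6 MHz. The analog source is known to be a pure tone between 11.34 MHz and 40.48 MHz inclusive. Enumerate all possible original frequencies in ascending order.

Frequencies that alias to 6 MHz are k·fs ± 6 MHz for integer k ≥ 0.
k=0: 6 MHz.
k=1: 9.18 MHz, 21.18 MHz.
k=2: 24.36 MHz, 36.36 MHz.
k=3: 39.54 MHz, 51.54 MHz.
k=4: 54.72 MHz, 66.72 MHz.
Within [11.34 MHz, 40.48 MHz]: 21.18 MHz, 24.36 MHz, 36.36 MHz, 39.54 MHz.

21.18 MHz, 24.36 MHz, 36.36 MHz, 39.54 MHz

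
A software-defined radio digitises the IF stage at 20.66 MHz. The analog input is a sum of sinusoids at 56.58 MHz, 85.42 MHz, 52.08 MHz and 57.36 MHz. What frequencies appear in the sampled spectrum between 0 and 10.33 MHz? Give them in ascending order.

2.78 MHz, 4.62 MHz, 5.4 MHz, 9.9 MHz

fs/2 = 10.33 MHz.
56.58 MHz mod fs = 15.26 MHz.
15.26 MHz > fs/2 = 10.33 MHz, folds to fs − 15.26 MHz = 5.4 MHz.
85.42 MHz mod fs = 2.78 MHz.
2.78 MHz ≤ fs/2 = 10.33 MHz, appears at 2.78 MHz.
52.08 MHz mod fs = 10.76 MHz.
10.76 MHz > fs/2 = 10.33 MHz, folds to fs − 10.76 MHz = 9.9 MHz.
57.36 MHz mod fs = 16.04 MHz.
16.04 MHz > fs/2 = 10.33 MHz, folds to fs − 16.04 MHz = 4.62 MHz.
Distinct values: {2.78 MHz, 4.62 MHz, 5.4 MHz, 9.9 MHz}.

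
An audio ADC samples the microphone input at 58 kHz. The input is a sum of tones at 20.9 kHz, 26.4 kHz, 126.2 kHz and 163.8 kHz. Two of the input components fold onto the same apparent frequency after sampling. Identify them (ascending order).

fs/2 = 29 kHz.
20.9 kHz ≤ fs/2 = 29 kHz, passes unchanged.
26.4 kHz ≤ fs/2 = 29 kHz, passes unchanged.
126.2 kHz mod fs = 10.2 kHz.
10.2 kHz ≤ fs/2 = 29 kHz, appears at 10.2 kHz.
163.8 kHz mod fs = 47.8 kHz.
47.8 kHz > fs/2 = 29 kHz, folds to fs − 47.8 kHz = 10.2 kHz.
126.2 kHz and 163.8 kHz both map to 10.2 kHz.

126.2 kHz, 163.8 kHz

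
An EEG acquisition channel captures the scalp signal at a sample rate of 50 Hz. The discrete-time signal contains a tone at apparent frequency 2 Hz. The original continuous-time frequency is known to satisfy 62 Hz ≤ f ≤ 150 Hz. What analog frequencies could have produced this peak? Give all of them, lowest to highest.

Frequencies that alias to 2 Hz are k·fs ± 2 Hz for integer k ≥ 0.
k=0: 2 Hz.
k=1: 48 Hz, 52 Hz.
k=2: 98 Hz, 102 Hz.
k=3: 148 Hz, 152 Hz.
k=4: 198 Hz, 202 Hz.
Within [62 Hz, 150 Hz]: 98 Hz, 102 Hz, 148 Hz.

98 Hz, 102 Hz, 148 Hz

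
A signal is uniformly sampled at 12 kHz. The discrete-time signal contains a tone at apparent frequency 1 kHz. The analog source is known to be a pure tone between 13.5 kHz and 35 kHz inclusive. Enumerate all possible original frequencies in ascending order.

23 kHz, 25 kHz, 35 kHz

Frequencies that alias to 1 kHz are k·fs ± 1 kHz for integer k ≥ 0.
k=0: 1 kHz.
k=1: 11 kHz, 13 kHz.
k=2: 23 kHz, 25 kHz.
k=3: 35 kHz, 37 kHz.
k=4: 47 kHz, 49 kHz.
Within [13.5 kHz, 35 kHz]: 23 kHz, 25 kHz, 35 kHz.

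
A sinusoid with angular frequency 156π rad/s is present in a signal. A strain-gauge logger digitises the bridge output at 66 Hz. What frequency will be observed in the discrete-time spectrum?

12 Hz

ω = 156π rad/s → f = ω/(2π) = 78 Hz.
78 Hz mod fs = 12 Hz.
12 Hz ≤ fs/2 = 33 Hz, appears at 12 Hz.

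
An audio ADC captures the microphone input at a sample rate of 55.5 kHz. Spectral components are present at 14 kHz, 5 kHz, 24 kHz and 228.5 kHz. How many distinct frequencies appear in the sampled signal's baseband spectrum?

4

fs/2 = 27.75 kHz.
14 kHz ≤ fs/2 = 27.75 kHz, passes unchanged.
5 kHz ≤ fs/2 = 27.75 kHz, passes unchanged.
24 kHz ≤ fs/2 = 27.75 kHz, passes unchanged.
228.5 kHz mod fs = 6.5 kHz.
6.5 kHz ≤ fs/2 = 27.75 kHz, appears at 6.5 kHz.
Distinct values: {5 kHz, 6.5 kHz, 14 kHz, 24 kHz} → 4.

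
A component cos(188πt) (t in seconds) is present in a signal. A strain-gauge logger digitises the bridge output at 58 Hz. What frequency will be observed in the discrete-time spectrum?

22 Hz

ω = 188π rad/s → f = ω/(2π) = 94 Hz.
94 Hz mod fs = 36 Hz.
36 Hz > fs/2 = 29 Hz, folds to fs − 36 Hz = 22 Hz.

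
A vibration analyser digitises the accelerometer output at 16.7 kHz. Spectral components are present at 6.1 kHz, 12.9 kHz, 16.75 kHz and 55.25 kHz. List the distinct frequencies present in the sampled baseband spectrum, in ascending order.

fs/2 = 8.35 kHz.
6.1 kHz ≤ fs/2 = 8.35 kHz, passes unchanged.
12.9 kHz > fs/2 = 8.35 kHz, folds to fs − 12.9 kHz = 3.8 kHz.
16.75 kHz mod fs = 0.05 kHz.
0.05 kHz ≤ fs/2 = 8.35 kHz, appears at 0.05 kHz.
55.25 kHz mod fs = 5.15 kHz.
5.15 kHz ≤ fs/2 = 8.35 kHz, appears at 5.15 kHz.
Distinct values: {0.05 kHz, 3.8 kHz, 5.15 kHz, 6.1 kHz}.

0.05 kHz, 3.8 kHz, 5.15 kHz, 6.1 kHz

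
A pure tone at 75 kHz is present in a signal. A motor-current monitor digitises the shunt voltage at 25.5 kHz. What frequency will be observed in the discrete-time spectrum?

1.5 kHz

75 kHz mod fs = 24 kHz.
24 kHz > fs/2 = 12.75 kHz, folds to fs − 24 kHz = 1.5 kHz.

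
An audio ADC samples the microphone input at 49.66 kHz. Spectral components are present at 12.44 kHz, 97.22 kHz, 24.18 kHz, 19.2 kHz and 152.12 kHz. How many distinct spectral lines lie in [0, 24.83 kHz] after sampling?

fs/2 = 24.83 kHz.
12.44 kHz ≤ fs/2 = 24.83 kHz, passes unchanged.
97.22 kHz mod fs = 47.56 kHz.
47.56 kHz > fs/2 = 24.83 kHz, folds to fs − 47.56 kHz = 2.1 kHz.
24.18 kHz ≤ fs/2 = 24.83 kHz, passes unchanged.
19.2 kHz ≤ fs/2 = 24.83 kHz, passes unchanged.
152.12 kHz mod fs = 3.14 kHz.
3.14 kHz ≤ fs/2 = 24.83 kHz, appears at 3.14 kHz.
Distinct values: {2.1 kHz, 3.14 kHz, 12.44 kHz, 19.2 kHz, 24.18 kHz} → 5.

5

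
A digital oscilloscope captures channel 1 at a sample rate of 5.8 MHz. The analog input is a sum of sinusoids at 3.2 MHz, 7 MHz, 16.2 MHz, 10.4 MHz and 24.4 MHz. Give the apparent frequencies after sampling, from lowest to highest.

fs/2 = 2.9 MHz.
3.2 MHz > fs/2 = 2.9 MHz, folds to fs − 3.2 MHz = 2.6 MHz.
7 MHz mod fs = 1.2 MHz.
1.2 MHz ≤ fs/2 = 2.9 MHz, appears at 1.2 MHz.
16.2 MHz mod fs = 4.6 MHz.
4.6 MHz > fs/2 = 2.9 MHz, folds to fs − 4.6 MHz = 1.2 MHz.
10.4 MHz mod fs = 4.6 MHz.
4.6 MHz > fs/2 = 2.9 MHz, folds to fs − 4.6 MHz = 1.2 MHz.
24.4 MHz mod fs = 1.2 MHz.
1.2 MHz ≤ fs/2 = 2.9 MHz, appears at 1.2 MHz.
Distinct values: {1.2 MHz, 2.6 MHz}.

1.2 MHz, 2.6 MHz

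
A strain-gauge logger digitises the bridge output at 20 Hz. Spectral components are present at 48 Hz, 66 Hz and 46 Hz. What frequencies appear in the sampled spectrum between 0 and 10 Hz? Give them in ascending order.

fs/2 = 10 Hz.
48 Hz mod fs = 8 Hz.
8 Hz ≤ fs/2 = 10 Hz, appears at 8 Hz.
66 Hz mod fs = 6 Hz.
6 Hz ≤ fs/2 = 10 Hz, appears at 6 Hz.
46 Hz mod fs = 6 Hz.
6 Hz ≤ fs/2 = 10 Hz, appears at 6 Hz.
Distinct values: {6 Hz, 8 Hz}.

6 Hz, 8 Hz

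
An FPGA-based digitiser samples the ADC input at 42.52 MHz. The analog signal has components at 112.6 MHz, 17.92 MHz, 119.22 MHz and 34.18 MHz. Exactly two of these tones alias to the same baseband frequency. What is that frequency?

fs/2 = 21.26 MHz.
112.6 MHz mod fs = 27.56 MHz.
27.56 MHz > fs/2 = 21.26 MHz, folds to fs − 27.56 MHz = 14.96 MHz.
17.92 MHz ≤ fs/2 = 21.26 MHz, passes unchanged.
119.22 MHz mod fs = 34.18 MHz.
34.18 MHz > fs/2 = 21.26 MHz, folds to fs − 34.18 MHz = 8.34 MHz.
34.18 MHz > fs/2 = 21.26 MHz, folds to fs − 34.18 MHz = 8.34 MHz.
34.18 MHz and 119.22 MHz both map to 8.34 MHz.

8.34 MHz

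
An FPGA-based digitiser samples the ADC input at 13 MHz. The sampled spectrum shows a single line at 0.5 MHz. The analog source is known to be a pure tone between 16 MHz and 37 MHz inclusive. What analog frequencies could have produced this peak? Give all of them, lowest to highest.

25.5 MHz, 26.5 MHz

Frequencies that alias to 0.5 MHz are k·fs ± 0.5 MHz for integer k ≥ 0.
k=0: 0.5 MHz.
k=1: 12.5 MHz, 13.5 MHz.
k=2: 25.5 MHz, 26.5 MHz.
k=3: 38.5 MHz, 39.5 MHz.
Within [16 MHz, 37 MHz]: 25.5 MHz, 26.5 MHz.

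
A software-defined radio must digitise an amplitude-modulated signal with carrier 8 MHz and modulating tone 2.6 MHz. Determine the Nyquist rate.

21.2 MHz

AM sidebands sit at fc ± fm = 5.4 MHz and 10.6 MHz.
Highest-frequency component: 10.6 MHz.
Nyquist rate = 2 × 10.6 MHz = 21.2 MHz.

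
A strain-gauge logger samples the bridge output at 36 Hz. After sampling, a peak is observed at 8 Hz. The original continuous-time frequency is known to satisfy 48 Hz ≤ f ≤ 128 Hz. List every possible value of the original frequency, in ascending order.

Frequencies that alias to 8 Hz are k·fs ± 8 Hz for integer k ≥ 0.
k=0: 8 Hz.
k=1: 28 Hz, 44 Hz.
k=2: 64 Hz, 80 Hz.
k=3: 100 Hz, 116 Hz.
k=4: 136 Hz, 152 Hz.
Within [48 Hz, 128 Hz]: 64 Hz, 80 Hz, 100 Hz, 116 Hz.

64 Hz, 80 Hz, 100 Hz, 116 Hz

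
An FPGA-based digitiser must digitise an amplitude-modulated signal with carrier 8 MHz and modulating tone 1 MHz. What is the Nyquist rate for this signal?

18 MHz

AM sidebands sit at fc ± fm = 7 MHz and 9 MHz.
Highest-frequency component: 9 MHz.
Nyquist rate = 2 × 9 MHz = 18 MHz.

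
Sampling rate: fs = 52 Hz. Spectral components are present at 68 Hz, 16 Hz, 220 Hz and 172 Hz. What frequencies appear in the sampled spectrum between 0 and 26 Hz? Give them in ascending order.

12 Hz, 16 Hz

fs/2 = 26 Hz.
68 Hz mod fs = 16 Hz.
16 Hz ≤ fs/2 = 26 Hz, appears at 16 Hz.
16 Hz ≤ fs/2 = 26 Hz, passes unchanged.
220 Hz mod fs = 12 Hz.
12 Hz ≤ fs/2 = 26 Hz, appears at 12 Hz.
172 Hz mod fs = 16 Hz.
16 Hz ≤ fs/2 = 26 Hz, appears at 16 Hz.
Distinct values: {12 Hz, 16 Hz}.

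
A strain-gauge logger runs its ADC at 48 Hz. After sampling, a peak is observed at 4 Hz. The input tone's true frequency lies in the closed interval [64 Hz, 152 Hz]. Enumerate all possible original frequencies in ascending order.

92 Hz, 100 Hz, 140 Hz, 148 Hz

Frequencies that alias to 4 Hz are k·fs ± 4 Hz for integer k ≥ 0.
k=0: 4 Hz.
k=1: 44 Hz, 52 Hz.
k=2: 92 Hz, 100 Hz.
k=3: 140 Hz, 148 Hz.
k=4: 188 Hz, 196 Hz.
Within [64 Hz, 152 Hz]: 92 Hz, 100 Hz, 140 Hz, 148 Hz.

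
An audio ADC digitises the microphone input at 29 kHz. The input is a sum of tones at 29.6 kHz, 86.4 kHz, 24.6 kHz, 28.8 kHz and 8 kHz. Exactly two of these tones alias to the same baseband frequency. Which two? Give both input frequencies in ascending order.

fs/2 = 14.5 kHz.
29.6 kHz mod fs = 0.6 kHz.
0.6 kHz ≤ fs/2 = 14.5 kHz, appears at 0.6 kHz.
86.4 kHz mod fs = 28.4 kHz.
28.4 kHz > fs/2 = 14.5 kHz, folds to fs − 28.4 kHz = 0.6 kHz.
24.6 kHz > fs/2 = 14.5 kHz, folds to fs − 24.6 kHz = 4.4 kHz.
28.8 kHz > fs/2 = 14.5 kHz, folds to fs − 28.8 kHz = 0.2 kHz.
8 kHz ≤ fs/2 = 14.5 kHz, passes unchanged.
29.6 kHz and 86.4 kHz both map to 0.6 kHz.

29.6 kHz, 86.4 kHz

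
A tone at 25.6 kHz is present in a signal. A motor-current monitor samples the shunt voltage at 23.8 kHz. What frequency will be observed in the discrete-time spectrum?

1.8 kHz

25.6 kHz mod fs = 1.8 kHz.
1.8 kHz ≤ fs/2 = 11.9 kHz, appears at 1.8 kHz.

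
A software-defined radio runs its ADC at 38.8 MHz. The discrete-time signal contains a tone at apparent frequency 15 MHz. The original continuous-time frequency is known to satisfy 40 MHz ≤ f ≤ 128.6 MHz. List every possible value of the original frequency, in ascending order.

53.8 MHz, 62.6 MHz, 92.6 MHz, 101.4 MHz

Frequencies that alias to 15 MHz are k·fs ± 15 MHz for integer k ≥ 0.
k=0: 15 MHz.
k=1: 23.8 MHz, 53.8 MHz.
k=2: 62.6 MHz, 92.6 MHz.
k=3: 101.4 MHz, 131.4 MHz.
k=4: 140.2 MHz, 170.2 MHz.
Within [40 MHz, 128.6 MHz]: 53.8 MHz, 62.6 MHz, 92.6 MHz, 101.4 MHz.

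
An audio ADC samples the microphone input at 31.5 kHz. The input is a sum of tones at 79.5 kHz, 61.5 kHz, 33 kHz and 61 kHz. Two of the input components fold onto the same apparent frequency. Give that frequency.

fs/2 = 15.75 kHz.
79.5 kHz mod fs = 16.5 kHz.
16.5 kHz > fs/2 = 15.75 kHz, folds to fs − 16.5 kHz = 15 kHz.
61.5 kHz mod fs = 30 kHz.
30 kHz > fs/2 = 15.75 kHz, folds to fs − 30 kHz = 1.5 kHz.
33 kHz mod fs = 1.5 kHz.
1.5 kHz ≤ fs/2 = 15.75 kHz, appears at 1.5 kHz.
61 kHz mod fs = 29.5 kHz.
29.5 kHz > fs/2 = 15.75 kHz, folds to fs − 29.5 kHz = 2 kHz.
33 kHz and 61.5 kHz both map to 1.5 kHz.

1.5 kHz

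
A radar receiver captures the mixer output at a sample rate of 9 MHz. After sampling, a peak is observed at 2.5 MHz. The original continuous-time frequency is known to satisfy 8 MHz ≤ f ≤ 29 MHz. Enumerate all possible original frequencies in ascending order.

Frequencies that alias to 2.5 MHz are k·fs ± 2.5 MHz for integer k ≥ 0.
k=0: 2.5 MHz.
k=1: 6.5 MHz, 11.5 MHz.
k=2: 15.5 MHz, 20.5 MHz.
k=3: 24.5 MHz, 29.5 MHz.
k=4: 33.5 MHz, 38.5 MHz.
Within [8 MHz, 29 MHz]: 11.5 MHz, 15.5 MHz, 20.5 MHz, 24.5 MHz.

11.5 MHz, 15.5 MHz, 20.5 MHz, 24.5 MHz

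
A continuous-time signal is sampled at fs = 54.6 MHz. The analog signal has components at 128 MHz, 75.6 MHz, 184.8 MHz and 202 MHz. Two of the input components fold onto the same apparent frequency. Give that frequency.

fs/2 = 27.3 MHz.
128 MHz mod fs = 18.8 MHz.
18.8 MHz ≤ fs/2 = 27.3 MHz, appears at 18.8 MHz.
75.6 MHz mod fs = 21 MHz.
21 MHz ≤ fs/2 = 27.3 MHz, appears at 21 MHz.
184.8 MHz mod fs = 21 MHz.
21 MHz ≤ fs/2 = 27.3 MHz, appears at 21 MHz.
202 MHz mod fs = 38.2 MHz.
38.2 MHz > fs/2 = 27.3 MHz, folds to fs − 38.2 MHz = 16.4 MHz.
75.6 MHz and 184.8 MHz both map to 21 MHz.

21 MHz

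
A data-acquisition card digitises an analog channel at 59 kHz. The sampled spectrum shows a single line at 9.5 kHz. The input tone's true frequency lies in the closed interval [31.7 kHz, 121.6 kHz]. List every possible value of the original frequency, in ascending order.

Frequencies that alias to 9.5 kHz are k·fs ± 9.5 kHz for integer k ≥ 0.
k=0: 9.5 kHz.
k=1: 49.5 kHz, 68.5 kHz.
k=2: 108.5 kHz, 127.5 kHz.
k=3: 167.5 kHz, 186.5 kHz.
Within [31.7 kHz, 121.6 kHz]: 49.5 kHz, 68.5 kHz, 108.5 kHz.

49.5 kHz, 68.5 kHz, 108.5 kHz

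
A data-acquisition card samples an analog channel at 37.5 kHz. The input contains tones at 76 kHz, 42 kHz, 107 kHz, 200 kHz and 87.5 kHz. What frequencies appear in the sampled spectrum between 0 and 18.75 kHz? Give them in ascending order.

fs/2 = 18.75 kHz.
76 kHz mod fs = 1 kHz.
1 kHz ≤ fs/2 = 18.75 kHz, appears at 1 kHz.
42 kHz mod fs = 4.5 kHz.
4.5 kHz ≤ fs/2 = 18.75 kHz, appears at 4.5 kHz.
107 kHz mod fs = 32 kHz.
32 kHz > fs/2 = 18.75 kHz, folds to fs − 32 kHz = 5.5 kHz.
200 kHz mod fs = 12.5 kHz.
12.5 kHz ≤ fs/2 = 18.75 kHz, appears at 12.5 kHz.
87.5 kHz mod fs = 12.5 kHz.
12.5 kHz ≤ fs/2 = 18.75 kHz, appears at 12.5 kHz.
Distinct values: {1 kHz, 4.5 kHz, 5.5 kHz, 12.5 kHz}.

1 kHz, 4.5 kHz, 5.5 kHz, 12.5 kHz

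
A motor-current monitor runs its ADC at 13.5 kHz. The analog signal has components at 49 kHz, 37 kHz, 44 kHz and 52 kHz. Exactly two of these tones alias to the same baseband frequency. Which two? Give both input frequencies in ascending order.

37 kHz, 44 kHz

fs/2 = 6.75 kHz.
49 kHz mod fs = 8.5 kHz.
8.5 kHz > fs/2 = 6.75 kHz, folds to fs − 8.5 kHz = 5 kHz.
37 kHz mod fs = 10 kHz.
10 kHz > fs/2 = 6.75 kHz, folds to fs − 10 kHz = 3.5 kHz.
44 kHz mod fs = 3.5 kHz.
3.5 kHz ≤ fs/2 = 6.75 kHz, appears at 3.5 kHz.
52 kHz mod fs = 11.5 kHz.
11.5 kHz > fs/2 = 6.75 kHz, folds to fs − 11.5 kHz = 2 kHz.
37 kHz and 44 kHz both map to 3.5 kHz.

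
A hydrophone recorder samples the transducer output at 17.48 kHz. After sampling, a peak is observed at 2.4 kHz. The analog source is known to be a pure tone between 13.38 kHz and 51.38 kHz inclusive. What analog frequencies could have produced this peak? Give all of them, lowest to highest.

15.08 kHz, 19.88 kHz, 32.56 kHz, 37.36 kHz, 50.04 kHz

Frequencies that alias to 2.4 kHz are k·fs ± 2.4 kHz for integer k ≥ 0.
k=0: 2.4 kHz.
k=1: 15.08 kHz, 19.88 kHz.
k=2: 32.56 kHz, 37.36 kHz.
k=3: 50.04 kHz, 54.84 kHz.
k=4: 67.52 kHz, 72.32 kHz.
Within [13.38 kHz, 51.38 kHz]: 15.08 kHz, 19.88 kHz, 32.56 kHz, 37.36 kHz, 50.04 kHz.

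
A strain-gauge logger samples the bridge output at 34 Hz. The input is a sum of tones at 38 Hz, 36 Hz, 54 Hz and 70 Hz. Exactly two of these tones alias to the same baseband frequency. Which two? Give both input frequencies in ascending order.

36 Hz, 70 Hz

fs/2 = 17 Hz.
38 Hz mod fs = 4 Hz.
4 Hz ≤ fs/2 = 17 Hz, appears at 4 Hz.
36 Hz mod fs = 2 Hz.
2 Hz ≤ fs/2 = 17 Hz, appears at 2 Hz.
54 Hz mod fs = 20 Hz.
20 Hz > fs/2 = 17 Hz, folds to fs − 20 Hz = 14 Hz.
70 Hz mod fs = 2 Hz.
2 Hz ≤ fs/2 = 17 Hz, appears at 2 Hz.
36 Hz and 70 Hz both map to 2 Hz.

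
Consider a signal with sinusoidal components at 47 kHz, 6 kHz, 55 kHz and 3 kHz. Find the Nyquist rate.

110 kHz

Highest-frequency component: 55 kHz.
Nyquist rate = 2 × 55 kHz = 110 kHz.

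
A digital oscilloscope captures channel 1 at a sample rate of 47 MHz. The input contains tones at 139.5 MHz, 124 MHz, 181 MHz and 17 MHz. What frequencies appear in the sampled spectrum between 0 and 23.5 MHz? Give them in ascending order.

fs/2 = 23.5 MHz.
139.5 MHz mod fs = 45.5 MHz.
45.5 MHz > fs/2 = 23.5 MHz, folds to fs − 45.5 MHz = 1.5 MHz.
124 MHz mod fs = 30 MHz.
30 MHz > fs/2 = 23.5 MHz, folds to fs − 30 MHz = 17 MHz.
181 MHz mod fs = 40 MHz.
40 MHz > fs/2 = 23.5 MHz, folds to fs − 40 MHz = 7 MHz.
17 MHz ≤ fs/2 = 23.5 MHz, passes unchanged.
Distinct values: {1.5 MHz, 7 MHz, 17 MHz}.

1.5 MHz, 7 MHz, 17 MHz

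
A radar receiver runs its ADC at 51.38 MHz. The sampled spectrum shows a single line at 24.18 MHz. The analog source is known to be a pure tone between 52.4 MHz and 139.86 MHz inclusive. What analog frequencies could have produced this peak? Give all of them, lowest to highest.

Frequencies that alias to 24.18 MHz are k·fs ± 24.18 MHz for integer k ≥ 0.
k=0: 24.18 MHz.
k=1: 27.2 MHz, 75.56 MHz.
k=2: 78.58 MHz, 126.94 MHz.
k=3: 129.96 MHz, 178.32 MHz.
k=4: 181.34 MHz, 229.7 MHz.
Within [52.4 MHz, 139.86 MHz]: 75.56 MHz, 78.58 MHz, 126.94 MHz, 129.96 MHz.

75.56 MHz, 78.58 MHz, 126.94 MHz, 129.96 MHz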